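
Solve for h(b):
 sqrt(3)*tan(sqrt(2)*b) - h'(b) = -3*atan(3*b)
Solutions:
 h(b) = C1 + 3*b*atan(3*b) - log(9*b^2 + 1)/2 - sqrt(6)*log(cos(sqrt(2)*b))/2


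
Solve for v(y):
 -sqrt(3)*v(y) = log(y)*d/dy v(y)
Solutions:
 v(y) = C1*exp(-sqrt(3)*li(y))


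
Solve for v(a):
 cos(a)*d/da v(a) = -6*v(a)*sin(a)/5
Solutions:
 v(a) = C1*cos(a)^(6/5)


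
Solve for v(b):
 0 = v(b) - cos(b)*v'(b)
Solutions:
 v(b) = C1*sqrt(sin(b) + 1)/sqrt(sin(b) - 1)


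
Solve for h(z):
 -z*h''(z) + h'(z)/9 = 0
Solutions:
 h(z) = C1 + C2*z^(10/9)


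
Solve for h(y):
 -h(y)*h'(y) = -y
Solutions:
 h(y) = -sqrt(C1 + y^2)
 h(y) = sqrt(C1 + y^2)


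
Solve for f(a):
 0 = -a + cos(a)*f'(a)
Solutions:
 f(a) = C1 + Integral(a/cos(a), a)


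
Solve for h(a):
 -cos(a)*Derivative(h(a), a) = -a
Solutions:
 h(a) = C1 + Integral(a/cos(a), a)


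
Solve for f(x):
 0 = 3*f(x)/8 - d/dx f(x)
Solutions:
 f(x) = C1*exp(3*x/8)


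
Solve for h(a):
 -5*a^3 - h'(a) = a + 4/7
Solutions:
 h(a) = C1 - 5*a^4/4 - a^2/2 - 4*a/7


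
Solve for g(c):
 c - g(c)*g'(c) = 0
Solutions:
 g(c) = -sqrt(C1 + c^2)
 g(c) = sqrt(C1 + c^2)


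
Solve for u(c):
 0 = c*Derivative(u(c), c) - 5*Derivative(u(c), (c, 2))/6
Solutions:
 u(c) = C1 + C2*erfi(sqrt(15)*c/5)


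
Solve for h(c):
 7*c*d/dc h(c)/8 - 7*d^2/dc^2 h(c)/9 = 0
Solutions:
 h(c) = C1 + C2*erfi(3*c/4)


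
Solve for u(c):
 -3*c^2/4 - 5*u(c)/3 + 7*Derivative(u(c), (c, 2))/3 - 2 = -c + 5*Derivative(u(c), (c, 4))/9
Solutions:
 u(c) = C1*exp(-sqrt(10)*c*sqrt(21 - sqrt(141))/10) + C2*exp(sqrt(10)*c*sqrt(21 - sqrt(141))/10) + C3*exp(-sqrt(10)*c*sqrt(sqrt(141) + 21)/10) + C4*exp(sqrt(10)*c*sqrt(sqrt(141) + 21)/10) - 9*c^2/20 + 3*c/5 - 123/50


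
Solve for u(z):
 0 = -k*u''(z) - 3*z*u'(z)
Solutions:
 u(z) = C1 + C2*sqrt(k)*erf(sqrt(6)*z*sqrt(1/k)/2)


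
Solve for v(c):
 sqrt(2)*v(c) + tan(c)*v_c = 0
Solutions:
 v(c) = C1/sin(c)^(sqrt(2))


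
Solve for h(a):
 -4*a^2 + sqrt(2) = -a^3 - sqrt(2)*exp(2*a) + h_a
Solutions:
 h(a) = C1 + a^4/4 - 4*a^3/3 + sqrt(2)*a + sqrt(2)*exp(2*a)/2


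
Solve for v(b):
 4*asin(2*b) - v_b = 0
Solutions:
 v(b) = C1 + 4*b*asin(2*b) + 2*sqrt(1 - 4*b^2)


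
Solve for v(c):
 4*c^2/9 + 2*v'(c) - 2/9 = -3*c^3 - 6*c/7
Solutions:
 v(c) = C1 - 3*c^4/8 - 2*c^3/27 - 3*c^2/14 + c/9


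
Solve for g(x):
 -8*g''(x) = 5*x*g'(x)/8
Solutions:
 g(x) = C1 + C2*erf(sqrt(10)*x/16)


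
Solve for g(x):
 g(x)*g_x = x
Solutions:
 g(x) = -sqrt(C1 + x^2)
 g(x) = sqrt(C1 + x^2)


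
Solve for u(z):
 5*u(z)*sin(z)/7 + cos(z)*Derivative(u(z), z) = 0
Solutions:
 u(z) = C1*cos(z)^(5/7)


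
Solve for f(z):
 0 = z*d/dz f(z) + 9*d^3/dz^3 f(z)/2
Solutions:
 f(z) = C1 + Integral(C2*airyai(-6^(1/3)*z/3) + C3*airybi(-6^(1/3)*z/3), z)


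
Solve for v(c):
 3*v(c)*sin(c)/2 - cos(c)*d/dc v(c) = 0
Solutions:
 v(c) = C1/cos(c)^(3/2)


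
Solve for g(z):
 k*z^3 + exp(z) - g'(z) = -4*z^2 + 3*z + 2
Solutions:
 g(z) = C1 + k*z^4/4 + 4*z^3/3 - 3*z^2/2 - 2*z + exp(z)


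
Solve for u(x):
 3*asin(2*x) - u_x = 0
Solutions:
 u(x) = C1 + 3*x*asin(2*x) + 3*sqrt(1 - 4*x^2)/2


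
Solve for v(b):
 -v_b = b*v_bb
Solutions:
 v(b) = C1 + C2*log(b)


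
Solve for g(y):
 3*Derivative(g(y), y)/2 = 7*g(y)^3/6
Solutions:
 g(y) = -3*sqrt(2)*sqrt(-1/(C1 + 7*y))/2
 g(y) = 3*sqrt(2)*sqrt(-1/(C1 + 7*y))/2


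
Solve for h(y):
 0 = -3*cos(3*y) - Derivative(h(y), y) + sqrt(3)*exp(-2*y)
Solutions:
 h(y) = C1 - sin(3*y) - sqrt(3)*exp(-2*y)/2


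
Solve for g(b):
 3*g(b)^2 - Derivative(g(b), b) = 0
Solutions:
 g(b) = -1/(C1 + 3*b)


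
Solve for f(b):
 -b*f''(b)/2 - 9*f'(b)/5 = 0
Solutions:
 f(b) = C1 + C2/b^(13/5)


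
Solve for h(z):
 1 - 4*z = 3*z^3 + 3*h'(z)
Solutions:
 h(z) = C1 - z^4/4 - 2*z^2/3 + z/3


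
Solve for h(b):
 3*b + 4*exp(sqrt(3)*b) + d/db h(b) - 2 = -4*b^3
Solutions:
 h(b) = C1 - b^4 - 3*b^2/2 + 2*b - 4*sqrt(3)*exp(sqrt(3)*b)/3


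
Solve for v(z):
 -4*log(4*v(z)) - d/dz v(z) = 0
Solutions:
 Integral(1/(log(_y) + 2*log(2)), (_y, v(z)))/4 = C1 - z


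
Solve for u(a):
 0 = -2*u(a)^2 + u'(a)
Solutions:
 u(a) = -1/(C1 + 2*a)


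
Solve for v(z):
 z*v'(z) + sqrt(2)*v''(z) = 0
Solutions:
 v(z) = C1 + C2*erf(2^(1/4)*z/2)


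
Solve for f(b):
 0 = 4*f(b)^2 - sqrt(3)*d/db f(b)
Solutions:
 f(b) = -3/(C1 + 4*sqrt(3)*b)


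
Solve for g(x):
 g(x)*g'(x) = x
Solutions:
 g(x) = -sqrt(C1 + x^2)
 g(x) = sqrt(C1 + x^2)


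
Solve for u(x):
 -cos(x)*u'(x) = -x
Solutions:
 u(x) = C1 + Integral(x/cos(x), x)


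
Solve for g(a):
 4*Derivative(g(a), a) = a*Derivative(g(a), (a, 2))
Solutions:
 g(a) = C1 + C2*a^5


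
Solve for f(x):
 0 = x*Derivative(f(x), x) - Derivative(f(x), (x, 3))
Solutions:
 f(x) = C1 + Integral(C2*airyai(x) + C3*airybi(x), x)


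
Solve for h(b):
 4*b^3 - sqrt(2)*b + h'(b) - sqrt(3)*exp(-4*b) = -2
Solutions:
 h(b) = C1 - b^4 + sqrt(2)*b^2/2 - 2*b - sqrt(3)*exp(-4*b)/4


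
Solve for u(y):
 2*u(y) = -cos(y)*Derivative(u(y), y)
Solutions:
 u(y) = C1*(sin(y) - 1)/(sin(y) + 1)


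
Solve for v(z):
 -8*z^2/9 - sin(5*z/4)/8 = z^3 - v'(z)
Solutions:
 v(z) = C1 + z^4/4 + 8*z^3/27 - cos(5*z/4)/10


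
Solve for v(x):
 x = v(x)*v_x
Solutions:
 v(x) = -sqrt(C1 + x^2)
 v(x) = sqrt(C1 + x^2)


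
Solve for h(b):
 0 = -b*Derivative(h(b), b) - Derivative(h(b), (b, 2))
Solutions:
 h(b) = C1 + C2*erf(sqrt(2)*b/2)


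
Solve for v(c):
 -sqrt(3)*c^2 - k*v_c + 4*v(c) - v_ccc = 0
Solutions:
 v(c) = C1*exp(c*(-k/(3*(sqrt(k^3/27 + 4) + 2)^(1/3)) + (sqrt(k^3/27 + 4) + 2)^(1/3))) + C2*exp(c*(-4*k/((-1 + sqrt(3)*I)*(sqrt(k^3/27 + 4) + 2)^(1/3)) - 3*(sqrt(k^3/27 + 4) + 2)^(1/3) + 3*sqrt(3)*I*(sqrt(k^3/27 + 4) + 2)^(1/3))/6) + C3*exp(c*(4*k/((1 + sqrt(3)*I)*(sqrt(k^3/27 + 4) + 2)^(1/3)) - 3*(sqrt(k^3/27 + 4) + 2)^(1/3) - 3*sqrt(3)*I*(sqrt(k^3/27 + 4) + 2)^(1/3))/6) + sqrt(3)*c^2/4 + sqrt(3)*c*k/8 + sqrt(3)*k^2/32


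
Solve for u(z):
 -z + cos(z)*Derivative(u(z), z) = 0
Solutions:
 u(z) = C1 + Integral(z/cos(z), z)


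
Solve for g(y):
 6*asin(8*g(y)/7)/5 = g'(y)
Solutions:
 Integral(1/asin(8*_y/7), (_y, g(y))) = C1 + 6*y/5


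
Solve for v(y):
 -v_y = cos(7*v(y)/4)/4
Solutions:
 y/4 - 2*log(sin(7*v(y)/4) - 1)/7 + 2*log(sin(7*v(y)/4) + 1)/7 = C1


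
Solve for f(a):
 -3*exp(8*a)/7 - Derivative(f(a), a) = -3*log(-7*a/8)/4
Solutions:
 f(a) = C1 + 3*a*log(-a)/4 + 3*a*(-3*log(2) - 1 + log(7))/4 - 3*exp(8*a)/56


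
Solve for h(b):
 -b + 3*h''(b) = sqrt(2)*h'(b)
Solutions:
 h(b) = C1 + C2*exp(sqrt(2)*b/3) - sqrt(2)*b^2/4 - 3*b/2


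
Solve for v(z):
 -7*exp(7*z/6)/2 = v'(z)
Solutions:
 v(z) = C1 - 3*exp(7*z/6)


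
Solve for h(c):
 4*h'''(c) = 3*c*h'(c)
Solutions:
 h(c) = C1 + Integral(C2*airyai(6^(1/3)*c/2) + C3*airybi(6^(1/3)*c/2), c)


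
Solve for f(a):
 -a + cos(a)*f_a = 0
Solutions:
 f(a) = C1 + Integral(a/cos(a), a)


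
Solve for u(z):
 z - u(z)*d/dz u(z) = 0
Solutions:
 u(z) = -sqrt(C1 + z^2)
 u(z) = sqrt(C1 + z^2)


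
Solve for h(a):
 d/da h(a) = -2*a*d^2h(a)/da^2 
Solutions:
 h(a) = C1 + C2*sqrt(a)


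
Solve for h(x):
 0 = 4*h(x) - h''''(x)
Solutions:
 h(x) = C1*exp(-sqrt(2)*x) + C2*exp(sqrt(2)*x) + C3*sin(sqrt(2)*x) + C4*cos(sqrt(2)*x)


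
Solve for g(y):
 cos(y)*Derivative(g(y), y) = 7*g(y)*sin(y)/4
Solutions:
 g(y) = C1/cos(y)^(7/4)


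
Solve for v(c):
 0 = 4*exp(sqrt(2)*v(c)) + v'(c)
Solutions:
 v(c) = sqrt(2)*(2*log(1/(C1 + 4*c)) - log(2))/4


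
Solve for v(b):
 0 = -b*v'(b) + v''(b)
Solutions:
 v(b) = C1 + C2*erfi(sqrt(2)*b/2)


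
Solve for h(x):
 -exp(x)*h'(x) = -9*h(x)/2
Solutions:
 h(x) = C1*exp(-9*exp(-x)/2)


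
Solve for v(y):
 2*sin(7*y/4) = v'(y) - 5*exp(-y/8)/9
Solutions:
 v(y) = C1 - 8*cos(7*y/4)/7 - 40*exp(-y/8)/9


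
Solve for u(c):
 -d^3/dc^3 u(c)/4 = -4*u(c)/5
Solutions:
 u(c) = C3*exp(2*2^(1/3)*5^(2/3)*c/5) + (C1*sin(2^(1/3)*sqrt(3)*5^(2/3)*c/5) + C2*cos(2^(1/3)*sqrt(3)*5^(2/3)*c/5))*exp(-2^(1/3)*5^(2/3)*c/5)


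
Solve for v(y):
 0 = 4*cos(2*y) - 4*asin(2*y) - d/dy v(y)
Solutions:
 v(y) = C1 - 4*y*asin(2*y) - 2*sqrt(1 - 4*y^2) + 2*sin(2*y)


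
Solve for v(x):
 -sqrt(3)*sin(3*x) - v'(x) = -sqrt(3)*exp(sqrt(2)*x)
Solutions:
 v(x) = C1 + sqrt(6)*exp(sqrt(2)*x)/2 + sqrt(3)*cos(3*x)/3


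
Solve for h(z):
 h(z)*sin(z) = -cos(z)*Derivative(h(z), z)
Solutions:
 h(z) = C1*cos(z)


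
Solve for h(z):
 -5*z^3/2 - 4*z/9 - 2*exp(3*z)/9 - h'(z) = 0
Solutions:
 h(z) = C1 - 5*z^4/8 - 2*z^2/9 - 2*exp(3*z)/27


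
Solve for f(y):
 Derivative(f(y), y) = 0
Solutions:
 f(y) = C1


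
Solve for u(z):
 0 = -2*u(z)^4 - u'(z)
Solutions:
 u(z) = (-3^(2/3) - 3*3^(1/6)*I)*(1/(C1 + 2*z))^(1/3)/6
 u(z) = (-3^(2/3) + 3*3^(1/6)*I)*(1/(C1 + 2*z))^(1/3)/6
 u(z) = (1/(C1 + 6*z))^(1/3)


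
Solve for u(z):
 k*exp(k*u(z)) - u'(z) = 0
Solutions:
 u(z) = Piecewise((log(-1/(C1*k + k^2*z))/k, Ne(k, 0)), (nan, True))
 u(z) = Piecewise((C1 + k*z, Eq(k, 0)), (nan, True))


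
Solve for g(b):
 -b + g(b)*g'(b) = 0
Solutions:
 g(b) = -sqrt(C1 + b^2)
 g(b) = sqrt(C1 + b^2)


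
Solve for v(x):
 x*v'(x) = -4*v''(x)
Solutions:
 v(x) = C1 + C2*erf(sqrt(2)*x/4)


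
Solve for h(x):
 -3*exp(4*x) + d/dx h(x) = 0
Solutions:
 h(x) = C1 + 3*exp(4*x)/4


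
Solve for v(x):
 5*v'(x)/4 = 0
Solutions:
 v(x) = C1


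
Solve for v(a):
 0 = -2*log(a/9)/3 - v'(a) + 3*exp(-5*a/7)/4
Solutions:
 v(a) = C1 - 2*a*log(a)/3 + 2*a*(1 + 2*log(3))/3 - 21*exp(-5*a/7)/20


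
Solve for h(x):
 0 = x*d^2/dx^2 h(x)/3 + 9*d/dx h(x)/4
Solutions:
 h(x) = C1 + C2/x^(23/4)


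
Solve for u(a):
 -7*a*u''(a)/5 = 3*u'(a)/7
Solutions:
 u(a) = C1 + C2*a^(34/49)


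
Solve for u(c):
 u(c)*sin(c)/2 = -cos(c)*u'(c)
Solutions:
 u(c) = C1*sqrt(cos(c))


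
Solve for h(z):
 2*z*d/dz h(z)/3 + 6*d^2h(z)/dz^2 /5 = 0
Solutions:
 h(z) = C1 + C2*erf(sqrt(10)*z/6)


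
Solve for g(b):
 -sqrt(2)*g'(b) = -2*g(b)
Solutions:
 g(b) = C1*exp(sqrt(2)*b)


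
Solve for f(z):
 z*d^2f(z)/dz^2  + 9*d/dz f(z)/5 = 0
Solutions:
 f(z) = C1 + C2/z^(4/5)


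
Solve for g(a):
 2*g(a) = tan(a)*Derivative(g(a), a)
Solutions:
 g(a) = C1*sin(a)^2


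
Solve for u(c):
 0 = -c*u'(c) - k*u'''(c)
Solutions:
 u(c) = C1 + Integral(C2*airyai(c*(-1/k)^(1/3)) + C3*airybi(c*(-1/k)^(1/3)), c)


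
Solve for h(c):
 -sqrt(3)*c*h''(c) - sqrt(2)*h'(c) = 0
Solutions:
 h(c) = C1 + C2*c^(1 - sqrt(6)/3)


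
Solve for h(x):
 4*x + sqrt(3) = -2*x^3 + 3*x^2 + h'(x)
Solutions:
 h(x) = C1 + x^4/2 - x^3 + 2*x^2 + sqrt(3)*x


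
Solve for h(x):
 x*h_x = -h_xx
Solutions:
 h(x) = C1 + C2*erf(sqrt(2)*x/2)


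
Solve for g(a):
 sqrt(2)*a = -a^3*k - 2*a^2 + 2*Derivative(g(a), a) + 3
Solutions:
 g(a) = C1 + a^4*k/8 + a^3/3 + sqrt(2)*a^2/4 - 3*a/2


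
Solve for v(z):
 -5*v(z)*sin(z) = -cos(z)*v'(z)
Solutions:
 v(z) = C1/cos(z)^5


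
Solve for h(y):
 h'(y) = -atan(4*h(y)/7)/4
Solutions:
 Integral(1/atan(4*_y/7), (_y, h(y))) = C1 - y/4


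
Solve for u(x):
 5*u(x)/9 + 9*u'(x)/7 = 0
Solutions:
 u(x) = C1*exp(-35*x/81)


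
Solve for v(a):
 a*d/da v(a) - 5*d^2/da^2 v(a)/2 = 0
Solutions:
 v(a) = C1 + C2*erfi(sqrt(5)*a/5)


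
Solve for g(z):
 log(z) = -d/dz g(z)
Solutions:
 g(z) = C1 - z*log(z) + z


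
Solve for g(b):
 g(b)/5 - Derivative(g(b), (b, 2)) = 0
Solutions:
 g(b) = C1*exp(-sqrt(5)*b/5) + C2*exp(sqrt(5)*b/5)


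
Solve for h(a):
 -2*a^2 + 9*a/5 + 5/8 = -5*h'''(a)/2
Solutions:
 h(a) = C1 + C2*a + C3*a^2 + a^5/75 - 3*a^4/100 - a^3/24


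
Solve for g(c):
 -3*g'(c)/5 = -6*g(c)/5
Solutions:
 g(c) = C1*exp(2*c)


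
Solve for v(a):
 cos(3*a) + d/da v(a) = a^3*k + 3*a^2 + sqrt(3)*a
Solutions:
 v(a) = C1 + a^4*k/4 + a^3 + sqrt(3)*a^2/2 - sin(3*a)/3


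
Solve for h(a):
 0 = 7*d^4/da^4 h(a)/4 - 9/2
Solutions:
 h(a) = C1 + C2*a + C3*a^2 + C4*a^3 + 3*a^4/28


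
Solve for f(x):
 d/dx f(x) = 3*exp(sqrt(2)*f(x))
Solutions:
 f(x) = sqrt(2)*(2*log(-1/(C1 + 3*x)) - log(2))/4


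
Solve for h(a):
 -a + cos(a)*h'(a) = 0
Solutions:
 h(a) = C1 + Integral(a/cos(a), a)


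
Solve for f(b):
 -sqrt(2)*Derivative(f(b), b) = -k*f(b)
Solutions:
 f(b) = C1*exp(sqrt(2)*b*k/2)


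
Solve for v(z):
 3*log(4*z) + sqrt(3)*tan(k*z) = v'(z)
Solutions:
 v(z) = C1 + 3*z*log(z) - 3*z + 6*z*log(2) + sqrt(3)*Piecewise((-log(cos(k*z))/k, Ne(k, 0)), (0, True))


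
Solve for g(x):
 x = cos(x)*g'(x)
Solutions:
 g(x) = C1 + Integral(x/cos(x), x)


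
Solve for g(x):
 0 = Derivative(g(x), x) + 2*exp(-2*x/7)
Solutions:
 g(x) = C1 + 7*exp(-2*x/7)


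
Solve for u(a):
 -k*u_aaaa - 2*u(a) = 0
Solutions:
 u(a) = C1*exp(-2^(1/4)*a*(-1/k)^(1/4)) + C2*exp(2^(1/4)*a*(-1/k)^(1/4)) + C3*exp(-2^(1/4)*I*a*(-1/k)^(1/4)) + C4*exp(2^(1/4)*I*a*(-1/k)^(1/4))


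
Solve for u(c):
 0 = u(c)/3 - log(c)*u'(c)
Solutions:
 u(c) = C1*exp(li(c)/3)


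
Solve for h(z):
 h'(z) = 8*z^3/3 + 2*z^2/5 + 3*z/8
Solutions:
 h(z) = C1 + 2*z^4/3 + 2*z^3/15 + 3*z^2/16


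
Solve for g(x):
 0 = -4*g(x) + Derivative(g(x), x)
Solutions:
 g(x) = C1*exp(4*x)


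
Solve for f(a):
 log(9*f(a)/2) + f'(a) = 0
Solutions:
 -Integral(1/(-log(_y) - 2*log(3) + log(2)), (_y, f(a))) = C1 - a


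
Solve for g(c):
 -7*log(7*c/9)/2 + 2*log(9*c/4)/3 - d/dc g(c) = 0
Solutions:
 g(c) = C1 - 17*c*log(c)/6 - 7*c*log(7)/2 - 4*c*log(2)/3 + 17*c/6 + 25*c*log(3)/3


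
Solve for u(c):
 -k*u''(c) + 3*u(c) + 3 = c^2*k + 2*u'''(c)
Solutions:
 u(c) = C1*exp(-c*(k^2/(k^3 + sqrt(-k^6 + (k^3 - 162)^2) - 162)^(1/3) + k + (k^3 + sqrt(-k^6 + (k^3 - 162)^2) - 162)^(1/3))/6) + C2*exp(c*(-4*k^2/((-1 + sqrt(3)*I)*(k^3 + sqrt(-k^6 + (k^3 - 162)^2) - 162)^(1/3)) - 2*k + (k^3 + sqrt(-k^6 + (k^3 - 162)^2) - 162)^(1/3) - sqrt(3)*I*(k^3 + sqrt(-k^6 + (k^3 - 162)^2) - 162)^(1/3))/12) + C3*exp(c*(4*k^2/((1 + sqrt(3)*I)*(k^3 + sqrt(-k^6 + (k^3 - 162)^2) - 162)^(1/3)) - 2*k + (k^3 + sqrt(-k^6 + (k^3 - 162)^2) - 162)^(1/3) + sqrt(3)*I*(k^3 + sqrt(-k^6 + (k^3 - 162)^2) - 162)^(1/3))/12) + c^2*k/3 + 2*k^2/9 - 1


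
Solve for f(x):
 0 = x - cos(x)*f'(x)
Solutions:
 f(x) = C1 + Integral(x/cos(x), x)


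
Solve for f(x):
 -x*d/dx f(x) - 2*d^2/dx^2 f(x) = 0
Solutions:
 f(x) = C1 + C2*erf(x/2)


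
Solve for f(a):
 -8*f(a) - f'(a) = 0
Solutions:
 f(a) = C1*exp(-8*a)


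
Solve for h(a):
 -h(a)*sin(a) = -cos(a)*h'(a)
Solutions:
 h(a) = C1/cos(a)


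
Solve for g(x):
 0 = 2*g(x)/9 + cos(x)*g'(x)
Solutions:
 g(x) = C1*(sin(x) - 1)^(1/9)/(sin(x) + 1)^(1/9)


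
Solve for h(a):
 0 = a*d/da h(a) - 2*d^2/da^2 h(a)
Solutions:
 h(a) = C1 + C2*erfi(a/2)


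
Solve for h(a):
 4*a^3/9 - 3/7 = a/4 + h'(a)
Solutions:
 h(a) = C1 + a^4/9 - a^2/8 - 3*a/7


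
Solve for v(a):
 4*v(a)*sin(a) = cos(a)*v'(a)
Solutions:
 v(a) = C1/cos(a)^4


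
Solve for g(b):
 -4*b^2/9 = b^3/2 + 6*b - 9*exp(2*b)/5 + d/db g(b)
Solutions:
 g(b) = C1 - b^4/8 - 4*b^3/27 - 3*b^2 + 9*exp(2*b)/10


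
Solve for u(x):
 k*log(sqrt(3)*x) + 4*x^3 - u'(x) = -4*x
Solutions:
 u(x) = C1 + k*x*log(x) - k*x + k*x*log(3)/2 + x^4 + 2*x^2


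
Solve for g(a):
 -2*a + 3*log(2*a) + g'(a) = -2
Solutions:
 g(a) = C1 + a^2 - 3*a*log(a) - a*log(8) + a


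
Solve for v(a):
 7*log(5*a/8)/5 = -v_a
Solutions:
 v(a) = C1 - 7*a*log(a)/5 - 7*a*log(5)/5 + 7*a/5 + 21*a*log(2)/5


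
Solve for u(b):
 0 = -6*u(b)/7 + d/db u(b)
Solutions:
 u(b) = C1*exp(6*b/7)


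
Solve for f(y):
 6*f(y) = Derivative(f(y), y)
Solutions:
 f(y) = C1*exp(6*y)


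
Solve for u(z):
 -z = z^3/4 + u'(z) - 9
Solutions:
 u(z) = C1 - z^4/16 - z^2/2 + 9*z


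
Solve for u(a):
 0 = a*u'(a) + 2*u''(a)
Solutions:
 u(a) = C1 + C2*erf(a/2)


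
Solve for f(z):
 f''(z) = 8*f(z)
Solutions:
 f(z) = C1*exp(-2*sqrt(2)*z) + C2*exp(2*sqrt(2)*z)


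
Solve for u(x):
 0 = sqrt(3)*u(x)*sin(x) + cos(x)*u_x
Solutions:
 u(x) = C1*cos(x)^(sqrt(3))


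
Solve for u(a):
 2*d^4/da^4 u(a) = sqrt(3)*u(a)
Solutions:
 u(a) = C1*exp(-2^(3/4)*3^(1/8)*a/2) + C2*exp(2^(3/4)*3^(1/8)*a/2) + C3*sin(2^(3/4)*3^(1/8)*a/2) + C4*cos(2^(3/4)*3^(1/8)*a/2)


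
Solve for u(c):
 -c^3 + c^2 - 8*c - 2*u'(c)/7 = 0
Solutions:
 u(c) = C1 - 7*c^4/8 + 7*c^3/6 - 14*c^2


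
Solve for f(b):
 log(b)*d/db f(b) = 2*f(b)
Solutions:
 f(b) = C1*exp(2*li(b))


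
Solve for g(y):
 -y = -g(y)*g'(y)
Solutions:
 g(y) = -sqrt(C1 + y^2)
 g(y) = sqrt(C1 + y^2)


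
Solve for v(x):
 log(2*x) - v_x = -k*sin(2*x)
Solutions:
 v(x) = C1 - k*cos(2*x)/2 + x*log(x) - x + x*log(2)


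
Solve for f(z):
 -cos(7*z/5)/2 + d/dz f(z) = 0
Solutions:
 f(z) = C1 + 5*sin(7*z/5)/14


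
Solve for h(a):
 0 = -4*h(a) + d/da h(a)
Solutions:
 h(a) = C1*exp(4*a)


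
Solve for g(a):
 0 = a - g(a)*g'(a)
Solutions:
 g(a) = -sqrt(C1 + a^2)
 g(a) = sqrt(C1 + a^2)


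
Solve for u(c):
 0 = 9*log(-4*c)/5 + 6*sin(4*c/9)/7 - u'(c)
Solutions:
 u(c) = C1 + 9*c*log(-c)/5 - 9*c/5 + 18*c*log(2)/5 - 27*cos(4*c/9)/14


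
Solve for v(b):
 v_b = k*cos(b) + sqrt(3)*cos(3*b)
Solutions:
 v(b) = C1 + k*sin(b) + sqrt(3)*sin(3*b)/3


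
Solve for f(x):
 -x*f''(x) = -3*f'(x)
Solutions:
 f(x) = C1 + C2*x^4


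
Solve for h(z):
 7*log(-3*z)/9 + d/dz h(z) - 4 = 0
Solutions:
 h(z) = C1 - 7*z*log(-z)/9 + z*(43 - 7*log(3))/9


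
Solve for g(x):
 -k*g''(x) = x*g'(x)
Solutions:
 g(x) = C1 + C2*sqrt(k)*erf(sqrt(2)*x*sqrt(1/k)/2)


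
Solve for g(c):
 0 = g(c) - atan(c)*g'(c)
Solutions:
 g(c) = C1*exp(Integral(1/atan(c), c))


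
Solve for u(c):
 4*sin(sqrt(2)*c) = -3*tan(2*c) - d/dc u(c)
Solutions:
 u(c) = C1 + 3*log(cos(2*c))/2 + 2*sqrt(2)*cos(sqrt(2)*c)


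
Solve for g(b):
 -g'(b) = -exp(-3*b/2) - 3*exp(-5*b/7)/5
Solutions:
 g(b) = C1 - 2*exp(-3*b/2)/3 - 21*exp(-5*b/7)/25


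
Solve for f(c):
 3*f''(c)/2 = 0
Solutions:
 f(c) = C1 + C2*c


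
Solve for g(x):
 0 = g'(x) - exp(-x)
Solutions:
 g(x) = C1 - exp(-x)


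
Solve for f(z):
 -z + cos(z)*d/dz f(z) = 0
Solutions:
 f(z) = C1 + Integral(z/cos(z), z)


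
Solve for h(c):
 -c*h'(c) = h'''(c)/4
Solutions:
 h(c) = C1 + Integral(C2*airyai(-2^(2/3)*c) + C3*airybi(-2^(2/3)*c), c)


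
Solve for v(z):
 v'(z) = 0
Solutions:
 v(z) = C1


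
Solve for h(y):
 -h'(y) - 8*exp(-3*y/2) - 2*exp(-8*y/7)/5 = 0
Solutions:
 h(y) = C1 + 16*exp(-3*y/2)/3 + 7*exp(-8*y/7)/20


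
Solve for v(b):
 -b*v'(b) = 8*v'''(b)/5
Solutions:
 v(b) = C1 + Integral(C2*airyai(-5^(1/3)*b/2) + C3*airybi(-5^(1/3)*b/2), b)


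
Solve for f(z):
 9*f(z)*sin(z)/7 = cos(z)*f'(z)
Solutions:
 f(z) = C1/cos(z)^(9/7)


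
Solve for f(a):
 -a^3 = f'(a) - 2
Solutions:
 f(a) = C1 - a^4/4 + 2*a


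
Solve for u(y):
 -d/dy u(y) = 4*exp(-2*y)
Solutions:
 u(y) = C1 + 2*exp(-2*y)


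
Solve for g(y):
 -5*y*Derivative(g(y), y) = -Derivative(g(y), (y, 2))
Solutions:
 g(y) = C1 + C2*erfi(sqrt(10)*y/2)


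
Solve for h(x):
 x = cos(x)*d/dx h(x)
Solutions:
 h(x) = C1 + Integral(x/cos(x), x)


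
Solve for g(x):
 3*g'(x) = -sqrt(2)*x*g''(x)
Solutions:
 g(x) = C1 + C2*x^(1 - 3*sqrt(2)/2)


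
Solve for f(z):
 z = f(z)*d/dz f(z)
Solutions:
 f(z) = -sqrt(C1 + z^2)
 f(z) = sqrt(C1 + z^2)


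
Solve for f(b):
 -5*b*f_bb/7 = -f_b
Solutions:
 f(b) = C1 + C2*b^(12/5)


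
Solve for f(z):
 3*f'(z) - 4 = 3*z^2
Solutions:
 f(z) = C1 + z^3/3 + 4*z/3


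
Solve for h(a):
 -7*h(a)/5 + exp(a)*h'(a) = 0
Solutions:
 h(a) = C1*exp(-7*exp(-a)/5)


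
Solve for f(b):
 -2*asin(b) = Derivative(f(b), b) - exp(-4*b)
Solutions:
 f(b) = C1 - 2*b*asin(b) - 2*sqrt(1 - b^2) - exp(-4*b)/4


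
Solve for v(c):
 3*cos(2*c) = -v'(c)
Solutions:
 v(c) = C1 - 3*sin(2*c)/2


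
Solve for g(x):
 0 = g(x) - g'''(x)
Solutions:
 g(x) = C3*exp(x) + (C1*sin(sqrt(3)*x/2) + C2*cos(sqrt(3)*x/2))*exp(-x/2)


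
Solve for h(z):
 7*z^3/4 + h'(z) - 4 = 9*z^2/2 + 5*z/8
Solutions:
 h(z) = C1 - 7*z^4/16 + 3*z^3/2 + 5*z^2/16 + 4*z


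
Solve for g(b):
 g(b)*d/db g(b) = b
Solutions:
 g(b) = -sqrt(C1 + b^2)
 g(b) = sqrt(C1 + b^2)


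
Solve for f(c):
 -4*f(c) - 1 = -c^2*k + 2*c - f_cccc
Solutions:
 f(c) = C1*exp(-sqrt(2)*c) + C2*exp(sqrt(2)*c) + C3*sin(sqrt(2)*c) + C4*cos(sqrt(2)*c) + c^2*k/4 - c/2 - 1/4


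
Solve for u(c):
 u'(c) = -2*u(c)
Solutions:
 u(c) = C1*exp(-2*c)


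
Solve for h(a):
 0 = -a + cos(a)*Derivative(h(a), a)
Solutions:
 h(a) = C1 + Integral(a/cos(a), a)


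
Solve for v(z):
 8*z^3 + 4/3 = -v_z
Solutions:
 v(z) = C1 - 2*z^4 - 4*z/3


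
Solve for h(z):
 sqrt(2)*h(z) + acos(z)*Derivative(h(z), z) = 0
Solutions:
 h(z) = C1*exp(-sqrt(2)*Integral(1/acos(z), z))


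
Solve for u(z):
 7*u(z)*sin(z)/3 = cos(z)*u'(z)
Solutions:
 u(z) = C1/cos(z)^(7/3)


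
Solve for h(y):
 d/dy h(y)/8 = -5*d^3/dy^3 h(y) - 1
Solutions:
 h(y) = C1 + C2*sin(sqrt(10)*y/20) + C3*cos(sqrt(10)*y/20) - 8*y


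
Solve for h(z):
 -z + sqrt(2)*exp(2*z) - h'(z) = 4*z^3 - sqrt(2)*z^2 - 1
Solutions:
 h(z) = C1 - z^4 + sqrt(2)*z^3/3 - z^2/2 + z + sqrt(2)*exp(2*z)/2


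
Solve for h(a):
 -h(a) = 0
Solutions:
 h(a) = 0


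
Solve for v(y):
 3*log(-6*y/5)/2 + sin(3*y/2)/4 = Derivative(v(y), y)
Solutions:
 v(y) = C1 + 3*y*log(-y)/2 - 2*y*log(5) - 3*y/2 + y*log(30)/2 + y*log(6) - cos(3*y/2)/6


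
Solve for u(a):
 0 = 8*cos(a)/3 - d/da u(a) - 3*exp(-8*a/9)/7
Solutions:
 u(a) = C1 + 8*sin(a)/3 + 27*exp(-8*a/9)/56


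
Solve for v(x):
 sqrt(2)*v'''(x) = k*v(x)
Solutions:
 v(x) = C1*exp(2^(5/6)*k^(1/3)*x/2) + C2*exp(2^(5/6)*k^(1/3)*x*(-1 + sqrt(3)*I)/4) + C3*exp(-2^(5/6)*k^(1/3)*x*(1 + sqrt(3)*I)/4)


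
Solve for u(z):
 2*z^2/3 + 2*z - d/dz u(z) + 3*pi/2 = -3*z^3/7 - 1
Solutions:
 u(z) = C1 + 3*z^4/28 + 2*z^3/9 + z^2 + z + 3*pi*z/2


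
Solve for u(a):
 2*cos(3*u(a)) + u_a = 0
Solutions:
 u(a) = -asin((C1 + exp(12*a))/(C1 - exp(12*a)))/3 + pi/3
 u(a) = asin((C1 + exp(12*a))/(C1 - exp(12*a)))/3


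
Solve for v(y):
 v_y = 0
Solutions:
 v(y) = C1


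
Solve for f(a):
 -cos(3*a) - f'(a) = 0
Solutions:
 f(a) = C1 - sin(3*a)/3


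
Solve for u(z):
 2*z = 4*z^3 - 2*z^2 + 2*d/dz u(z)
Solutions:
 u(z) = C1 - z^4/2 + z^3/3 + z^2/2


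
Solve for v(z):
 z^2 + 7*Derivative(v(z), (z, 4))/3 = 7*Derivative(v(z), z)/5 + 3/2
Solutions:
 v(z) = C1 + C4*exp(3^(1/3)*5^(2/3)*z/5) + 5*z^3/21 - 15*z/14 + (C2*sin(3^(5/6)*5^(2/3)*z/10) + C3*cos(3^(5/6)*5^(2/3)*z/10))*exp(-3^(1/3)*5^(2/3)*z/10)


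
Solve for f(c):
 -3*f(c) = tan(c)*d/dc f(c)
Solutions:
 f(c) = C1/sin(c)^3


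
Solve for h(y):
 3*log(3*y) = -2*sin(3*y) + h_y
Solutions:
 h(y) = C1 + 3*y*log(y) - 3*y + 3*y*log(3) - 2*cos(3*y)/3


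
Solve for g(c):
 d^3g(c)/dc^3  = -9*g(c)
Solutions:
 g(c) = C3*exp(-3^(2/3)*c) + (C1*sin(3*3^(1/6)*c/2) + C2*cos(3*3^(1/6)*c/2))*exp(3^(2/3)*c/2)


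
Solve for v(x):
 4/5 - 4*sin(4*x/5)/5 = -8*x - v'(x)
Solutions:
 v(x) = C1 - 4*x^2 - 4*x/5 - cos(4*x/5)


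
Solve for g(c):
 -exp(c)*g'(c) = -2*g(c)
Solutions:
 g(c) = C1*exp(-2*exp(-c))


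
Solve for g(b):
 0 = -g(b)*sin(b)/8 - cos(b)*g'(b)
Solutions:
 g(b) = C1*cos(b)^(1/8)


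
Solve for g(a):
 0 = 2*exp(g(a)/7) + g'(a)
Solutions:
 g(a) = 7*log(1/(C1 + 2*a)) + 7*log(7)


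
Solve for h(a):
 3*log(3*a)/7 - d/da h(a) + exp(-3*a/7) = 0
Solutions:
 h(a) = C1 + 3*a*log(a)/7 + 3*a*(-1 + log(3))/7 - 7*exp(-3*a/7)/3


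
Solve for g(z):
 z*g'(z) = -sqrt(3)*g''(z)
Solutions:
 g(z) = C1 + C2*erf(sqrt(2)*3^(3/4)*z/6)


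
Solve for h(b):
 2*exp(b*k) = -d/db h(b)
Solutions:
 h(b) = C1 - 2*exp(b*k)/k


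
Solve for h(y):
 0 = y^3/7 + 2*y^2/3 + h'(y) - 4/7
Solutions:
 h(y) = C1 - y^4/28 - 2*y^3/9 + 4*y/7


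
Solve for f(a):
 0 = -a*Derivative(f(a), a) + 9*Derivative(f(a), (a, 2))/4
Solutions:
 f(a) = C1 + C2*erfi(sqrt(2)*a/3)


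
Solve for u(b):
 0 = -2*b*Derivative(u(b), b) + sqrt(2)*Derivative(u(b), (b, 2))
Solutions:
 u(b) = C1 + C2*erfi(2^(3/4)*b/2)


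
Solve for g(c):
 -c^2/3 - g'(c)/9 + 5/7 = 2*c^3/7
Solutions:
 g(c) = C1 - 9*c^4/14 - c^3 + 45*c/7


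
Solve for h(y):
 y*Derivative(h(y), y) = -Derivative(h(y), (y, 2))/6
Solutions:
 h(y) = C1 + C2*erf(sqrt(3)*y)


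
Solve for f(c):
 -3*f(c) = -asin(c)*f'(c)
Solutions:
 f(c) = C1*exp(3*Integral(1/asin(c), c))


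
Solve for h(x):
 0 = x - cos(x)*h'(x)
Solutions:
 h(x) = C1 + Integral(x/cos(x), x)


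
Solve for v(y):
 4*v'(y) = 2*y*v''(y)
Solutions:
 v(y) = C1 + C2*y^3


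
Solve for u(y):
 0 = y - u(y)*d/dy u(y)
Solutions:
 u(y) = -sqrt(C1 + y^2)
 u(y) = sqrt(C1 + y^2)


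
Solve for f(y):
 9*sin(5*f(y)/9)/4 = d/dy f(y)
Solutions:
 -9*y/4 + 9*log(cos(5*f(y)/9) - 1)/10 - 9*log(cos(5*f(y)/9) + 1)/10 = C1


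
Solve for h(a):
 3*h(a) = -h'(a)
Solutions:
 h(a) = C1*exp(-3*a)


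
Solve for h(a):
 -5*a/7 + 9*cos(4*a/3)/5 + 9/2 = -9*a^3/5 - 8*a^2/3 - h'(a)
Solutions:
 h(a) = C1 - 9*a^4/20 - 8*a^3/9 + 5*a^2/14 - 9*a/2 - 27*sin(4*a/3)/20


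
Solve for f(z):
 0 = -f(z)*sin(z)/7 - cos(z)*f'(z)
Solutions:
 f(z) = C1*cos(z)^(1/7)


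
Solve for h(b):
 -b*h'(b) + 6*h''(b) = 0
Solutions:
 h(b) = C1 + C2*erfi(sqrt(3)*b/6)


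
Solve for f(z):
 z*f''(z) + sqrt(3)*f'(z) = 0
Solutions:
 f(z) = C1 + C2*z^(1 - sqrt(3))


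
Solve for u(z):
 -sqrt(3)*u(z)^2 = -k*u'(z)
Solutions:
 u(z) = -k/(C1*k + sqrt(3)*z)


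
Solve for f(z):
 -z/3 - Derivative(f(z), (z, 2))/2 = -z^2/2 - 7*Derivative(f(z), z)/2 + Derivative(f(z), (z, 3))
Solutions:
 f(z) = C1 + C2*exp(z*(-1 + sqrt(57))/4) + C3*exp(-z*(1 + sqrt(57))/4) - z^3/21 + 4*z^2/147 - 76*z/1029


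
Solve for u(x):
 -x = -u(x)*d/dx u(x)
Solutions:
 u(x) = -sqrt(C1 + x^2)
 u(x) = sqrt(C1 + x^2)


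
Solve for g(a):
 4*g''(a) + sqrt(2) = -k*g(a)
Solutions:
 g(a) = C1*exp(-a*sqrt(-k)/2) + C2*exp(a*sqrt(-k)/2) - sqrt(2)/k


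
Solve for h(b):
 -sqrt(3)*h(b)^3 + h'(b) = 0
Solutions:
 h(b) = -sqrt(2)*sqrt(-1/(C1 + sqrt(3)*b))/2
 h(b) = sqrt(2)*sqrt(-1/(C1 + sqrt(3)*b))/2


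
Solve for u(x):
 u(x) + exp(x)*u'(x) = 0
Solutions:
 u(x) = C1*exp(exp(-x))


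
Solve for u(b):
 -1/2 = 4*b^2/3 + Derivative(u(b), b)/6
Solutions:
 u(b) = C1 - 8*b^3/3 - 3*b


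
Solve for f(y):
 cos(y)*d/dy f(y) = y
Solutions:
 f(y) = C1 + Integral(y/cos(y), y)


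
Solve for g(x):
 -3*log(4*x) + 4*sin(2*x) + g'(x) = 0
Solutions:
 g(x) = C1 + 3*x*log(x) - 3*x + 6*x*log(2) + 2*cos(2*x)


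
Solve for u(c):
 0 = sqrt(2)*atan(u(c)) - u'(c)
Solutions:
 Integral(1/atan(_y), (_y, u(c))) = C1 + sqrt(2)*c


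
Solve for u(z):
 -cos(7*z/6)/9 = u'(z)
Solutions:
 u(z) = C1 - 2*sin(7*z/6)/21


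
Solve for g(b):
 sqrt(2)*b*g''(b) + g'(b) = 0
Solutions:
 g(b) = C1 + C2*b^(1 - sqrt(2)/2)


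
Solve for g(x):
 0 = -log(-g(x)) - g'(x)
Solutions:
 -li(-g(x)) = C1 - x


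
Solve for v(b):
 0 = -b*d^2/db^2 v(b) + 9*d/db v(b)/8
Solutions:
 v(b) = C1 + C2*b^(17/8)


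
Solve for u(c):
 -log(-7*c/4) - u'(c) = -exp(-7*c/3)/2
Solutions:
 u(c) = C1 - c*log(-c) + c*(-log(7) + 1 + 2*log(2)) - 3*exp(-7*c/3)/14


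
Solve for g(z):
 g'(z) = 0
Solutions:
 g(z) = C1


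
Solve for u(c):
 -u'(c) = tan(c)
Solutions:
 u(c) = C1 + log(cos(c))


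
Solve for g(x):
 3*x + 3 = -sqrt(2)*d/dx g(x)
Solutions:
 g(x) = C1 - 3*sqrt(2)*x^2/4 - 3*sqrt(2)*x/2


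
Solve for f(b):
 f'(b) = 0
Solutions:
 f(b) = C1


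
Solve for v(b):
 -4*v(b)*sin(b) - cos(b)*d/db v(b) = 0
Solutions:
 v(b) = C1*cos(b)^4


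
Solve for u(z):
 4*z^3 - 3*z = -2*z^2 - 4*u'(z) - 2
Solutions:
 u(z) = C1 - z^4/4 - z^3/6 + 3*z^2/8 - z/2


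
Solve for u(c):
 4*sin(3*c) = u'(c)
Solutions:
 u(c) = C1 - 4*cos(3*c)/3


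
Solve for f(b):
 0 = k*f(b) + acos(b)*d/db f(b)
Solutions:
 f(b) = C1*exp(-k*Integral(1/acos(b), b))


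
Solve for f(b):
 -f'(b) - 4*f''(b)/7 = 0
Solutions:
 f(b) = C1 + C2*exp(-7*b/4)


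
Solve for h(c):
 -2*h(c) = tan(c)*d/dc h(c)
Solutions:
 h(c) = C1/sin(c)^2


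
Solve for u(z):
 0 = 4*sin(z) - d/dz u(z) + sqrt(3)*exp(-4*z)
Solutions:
 u(z) = C1 - 4*cos(z) - sqrt(3)*exp(-4*z)/4


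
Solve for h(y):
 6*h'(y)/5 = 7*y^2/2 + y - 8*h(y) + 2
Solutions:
 h(y) = C1*exp(-20*y/3) + 7*y^2/16 - y/160 + 803/3200


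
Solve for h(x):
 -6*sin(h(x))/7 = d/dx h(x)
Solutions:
 6*x/7 + log(cos(h(x)) - 1)/2 - log(cos(h(x)) + 1)/2 = C1


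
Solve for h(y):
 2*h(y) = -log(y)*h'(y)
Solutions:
 h(y) = C1*exp(-2*li(y))


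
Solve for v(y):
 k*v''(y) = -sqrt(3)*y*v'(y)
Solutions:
 v(y) = C1 + C2*sqrt(k)*erf(sqrt(2)*3^(1/4)*y*sqrt(1/k)/2)


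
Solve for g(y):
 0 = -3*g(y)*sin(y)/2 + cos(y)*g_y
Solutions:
 g(y) = C1/cos(y)^(3/2)


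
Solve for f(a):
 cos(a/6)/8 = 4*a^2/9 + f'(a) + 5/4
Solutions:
 f(a) = C1 - 4*a^3/27 - 5*a/4 + 3*sin(a/6)/4


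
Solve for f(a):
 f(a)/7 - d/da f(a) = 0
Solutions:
 f(a) = C1*exp(a/7)


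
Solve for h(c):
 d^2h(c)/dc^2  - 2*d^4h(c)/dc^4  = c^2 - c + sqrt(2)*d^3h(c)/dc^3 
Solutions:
 h(c) = C1 + C2*c + C3*exp(c*(-sqrt(2) + sqrt(10))/4) + C4*exp(-c*(sqrt(2) + sqrt(10))/4) + c^4/12 + c^3*(-1 + 2*sqrt(2))/6 + c^2*(4 - sqrt(2)/2)


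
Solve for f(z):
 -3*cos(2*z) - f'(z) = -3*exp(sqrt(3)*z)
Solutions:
 f(z) = C1 + sqrt(3)*exp(sqrt(3)*z) - 3*sin(2*z)/2


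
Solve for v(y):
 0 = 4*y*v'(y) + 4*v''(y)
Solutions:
 v(y) = C1 + C2*erf(sqrt(2)*y/2)


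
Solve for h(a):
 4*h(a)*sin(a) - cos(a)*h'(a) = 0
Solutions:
 h(a) = C1/cos(a)^4


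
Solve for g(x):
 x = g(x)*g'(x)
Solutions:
 g(x) = -sqrt(C1 + x^2)
 g(x) = sqrt(C1 + x^2)


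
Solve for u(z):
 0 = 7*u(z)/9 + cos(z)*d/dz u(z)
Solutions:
 u(z) = C1*(sin(z) - 1)^(7/18)/(sin(z) + 1)^(7/18)


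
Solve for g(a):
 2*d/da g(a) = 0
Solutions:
 g(a) = C1


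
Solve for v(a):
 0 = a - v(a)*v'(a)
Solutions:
 v(a) = -sqrt(C1 + a^2)
 v(a) = sqrt(C1 + a^2)


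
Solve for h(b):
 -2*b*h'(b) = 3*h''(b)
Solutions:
 h(b) = C1 + C2*erf(sqrt(3)*b/3)


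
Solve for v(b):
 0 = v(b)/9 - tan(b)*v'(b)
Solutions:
 v(b) = C1*sin(b)^(1/9)


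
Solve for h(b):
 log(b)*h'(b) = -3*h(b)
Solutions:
 h(b) = C1*exp(-3*li(b))


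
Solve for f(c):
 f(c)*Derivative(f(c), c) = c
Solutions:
 f(c) = -sqrt(C1 + c^2)
 f(c) = sqrt(C1 + c^2)


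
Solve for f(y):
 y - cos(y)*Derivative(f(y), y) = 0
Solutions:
 f(y) = C1 + Integral(y/cos(y), y)


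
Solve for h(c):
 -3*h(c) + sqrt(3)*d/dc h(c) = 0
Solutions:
 h(c) = C1*exp(sqrt(3)*c)


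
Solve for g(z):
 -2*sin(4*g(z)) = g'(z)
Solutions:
 g(z) = -acos((-C1 - exp(16*z))/(C1 - exp(16*z)))/4 + pi/2
 g(z) = acos((-C1 - exp(16*z))/(C1 - exp(16*z)))/4


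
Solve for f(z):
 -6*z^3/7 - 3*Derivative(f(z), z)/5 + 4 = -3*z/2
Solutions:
 f(z) = C1 - 5*z^4/14 + 5*z^2/4 + 20*z/3


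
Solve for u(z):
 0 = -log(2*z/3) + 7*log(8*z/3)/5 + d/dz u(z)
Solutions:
 u(z) = C1 - 2*z*log(z)/5 - 16*z*log(2)/5 + 2*z/5 + 2*z*log(3)/5


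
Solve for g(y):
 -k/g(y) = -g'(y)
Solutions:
 g(y) = -sqrt(C1 + 2*k*y)
 g(y) = sqrt(C1 + 2*k*y)


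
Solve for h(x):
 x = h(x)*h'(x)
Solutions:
 h(x) = -sqrt(C1 + x^2)
 h(x) = sqrt(C1 + x^2)


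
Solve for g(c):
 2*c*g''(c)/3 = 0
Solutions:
 g(c) = C1 + C2*c


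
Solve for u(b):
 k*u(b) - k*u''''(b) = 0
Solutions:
 u(b) = C1*exp(-b) + C2*exp(b) + C3*sin(b) + C4*cos(b)


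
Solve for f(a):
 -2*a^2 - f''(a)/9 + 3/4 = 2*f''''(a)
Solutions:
 f(a) = C1 + C2*a + C3*sin(sqrt(2)*a/6) + C4*cos(sqrt(2)*a/6) - 3*a^4/2 + 2619*a^2/8


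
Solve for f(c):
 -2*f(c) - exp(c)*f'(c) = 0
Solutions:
 f(c) = C1*exp(2*exp(-c))


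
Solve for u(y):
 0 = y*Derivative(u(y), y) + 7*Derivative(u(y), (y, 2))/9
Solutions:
 u(y) = C1 + C2*erf(3*sqrt(14)*y/14)


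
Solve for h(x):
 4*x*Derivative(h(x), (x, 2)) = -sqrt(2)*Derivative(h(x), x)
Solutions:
 h(x) = C1 + C2*x^(1 - sqrt(2)/4)


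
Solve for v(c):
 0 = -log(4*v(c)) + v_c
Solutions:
 -Integral(1/(log(_y) + 2*log(2)), (_y, v(c))) = C1 - c


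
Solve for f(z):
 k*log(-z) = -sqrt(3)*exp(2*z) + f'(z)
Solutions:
 f(z) = C1 + k*z*log(-z) - k*z + sqrt(3)*exp(2*z)/2


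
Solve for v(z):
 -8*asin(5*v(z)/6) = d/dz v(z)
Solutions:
 Integral(1/asin(5*_y/6), (_y, v(z))) = C1 - 8*z


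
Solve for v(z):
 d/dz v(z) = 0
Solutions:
 v(z) = C1


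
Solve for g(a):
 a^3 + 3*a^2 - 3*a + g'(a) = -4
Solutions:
 g(a) = C1 - a^4/4 - a^3 + 3*a^2/2 - 4*a


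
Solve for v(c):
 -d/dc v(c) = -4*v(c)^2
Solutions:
 v(c) = -1/(C1 + 4*c)


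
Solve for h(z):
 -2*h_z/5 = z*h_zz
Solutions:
 h(z) = C1 + C2*z^(3/5)


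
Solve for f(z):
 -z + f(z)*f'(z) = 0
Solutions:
 f(z) = -sqrt(C1 + z^2)
 f(z) = sqrt(C1 + z^2)


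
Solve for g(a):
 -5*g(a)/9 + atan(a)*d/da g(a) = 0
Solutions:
 g(a) = C1*exp(5*Integral(1/atan(a), a)/9)


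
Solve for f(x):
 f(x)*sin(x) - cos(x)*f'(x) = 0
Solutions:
 f(x) = C1/cos(x)


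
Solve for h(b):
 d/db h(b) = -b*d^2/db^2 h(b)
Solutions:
 h(b) = C1 + C2*log(b)


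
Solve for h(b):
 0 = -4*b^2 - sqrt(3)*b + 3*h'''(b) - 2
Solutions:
 h(b) = C1 + C2*b + C3*b^2 + b^5/45 + sqrt(3)*b^4/72 + b^3/9


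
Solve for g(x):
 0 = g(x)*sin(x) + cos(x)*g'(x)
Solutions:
 g(x) = C1*cos(x)


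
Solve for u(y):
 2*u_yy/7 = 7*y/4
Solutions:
 u(y) = C1 + C2*y + 49*y^3/48


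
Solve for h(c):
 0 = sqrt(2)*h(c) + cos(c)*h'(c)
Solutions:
 h(c) = C1*(sin(c) - 1)^(sqrt(2)/2)/(sin(c) + 1)^(sqrt(2)/2)


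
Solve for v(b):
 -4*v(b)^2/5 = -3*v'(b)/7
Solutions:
 v(b) = -15/(C1 + 28*b)


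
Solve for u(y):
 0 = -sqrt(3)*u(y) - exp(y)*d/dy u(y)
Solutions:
 u(y) = C1*exp(sqrt(3)*exp(-y))


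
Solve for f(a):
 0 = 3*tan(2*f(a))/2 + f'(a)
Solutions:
 f(a) = -asin(C1*exp(-3*a))/2 + pi/2
 f(a) = asin(C1*exp(-3*a))/2


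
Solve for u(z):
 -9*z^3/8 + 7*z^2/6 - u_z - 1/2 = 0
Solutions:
 u(z) = C1 - 9*z^4/32 + 7*z^3/18 - z/2


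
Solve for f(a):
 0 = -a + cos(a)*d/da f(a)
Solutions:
 f(a) = C1 + Integral(a/cos(a), a)


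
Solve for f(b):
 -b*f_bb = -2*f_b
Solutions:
 f(b) = C1 + C2*b^3


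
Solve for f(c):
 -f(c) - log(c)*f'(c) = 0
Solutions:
 f(c) = C1*exp(-li(c))


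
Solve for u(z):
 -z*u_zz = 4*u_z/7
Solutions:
 u(z) = C1 + C2*z^(3/7)


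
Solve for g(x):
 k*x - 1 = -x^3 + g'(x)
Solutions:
 g(x) = C1 + k*x^2/2 + x^4/4 - x


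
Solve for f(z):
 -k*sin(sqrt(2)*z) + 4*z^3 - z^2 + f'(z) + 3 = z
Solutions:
 f(z) = C1 - sqrt(2)*k*cos(sqrt(2)*z)/2 - z^4 + z^3/3 + z^2/2 - 3*z


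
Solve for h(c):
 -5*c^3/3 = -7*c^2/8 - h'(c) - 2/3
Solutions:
 h(c) = C1 + 5*c^4/12 - 7*c^3/24 - 2*c/3


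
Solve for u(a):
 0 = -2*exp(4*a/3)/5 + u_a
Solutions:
 u(a) = C1 + 3*exp(4*a/3)/10


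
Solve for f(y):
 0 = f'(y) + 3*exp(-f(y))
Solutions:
 f(y) = log(C1 - 3*y)


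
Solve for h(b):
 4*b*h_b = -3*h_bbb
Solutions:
 h(b) = C1 + Integral(C2*airyai(-6^(2/3)*b/3) + C3*airybi(-6^(2/3)*b/3), b)


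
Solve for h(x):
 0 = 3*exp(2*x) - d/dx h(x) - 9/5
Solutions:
 h(x) = C1 - 9*x/5 + 3*exp(2*x)/2


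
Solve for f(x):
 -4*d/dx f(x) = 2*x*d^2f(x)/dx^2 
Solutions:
 f(x) = C1 + C2/x


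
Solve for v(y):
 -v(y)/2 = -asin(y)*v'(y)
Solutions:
 v(y) = C1*exp(Integral(1/asin(y), y)/2)


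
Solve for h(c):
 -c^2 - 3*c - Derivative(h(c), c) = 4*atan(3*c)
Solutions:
 h(c) = C1 - c^3/3 - 3*c^2/2 - 4*c*atan(3*c) + 2*log(9*c^2 + 1)/3


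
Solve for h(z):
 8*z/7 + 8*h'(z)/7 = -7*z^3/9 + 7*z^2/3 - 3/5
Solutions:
 h(z) = C1 - 49*z^4/288 + 49*z^3/72 - z^2/2 - 21*z/40


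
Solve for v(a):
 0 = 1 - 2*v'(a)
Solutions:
 v(a) = C1 + a/2


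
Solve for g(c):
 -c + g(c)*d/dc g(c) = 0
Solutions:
 g(c) = -sqrt(C1 + c^2)
 g(c) = sqrt(C1 + c^2)


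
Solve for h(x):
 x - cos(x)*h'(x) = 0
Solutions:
 h(x) = C1 + Integral(x/cos(x), x)


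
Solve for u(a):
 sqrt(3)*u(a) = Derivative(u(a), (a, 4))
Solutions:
 u(a) = C1*exp(-3^(1/8)*a) + C2*exp(3^(1/8)*a) + C3*sin(3^(1/8)*a) + C4*cos(3^(1/8)*a)


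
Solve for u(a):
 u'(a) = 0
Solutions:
 u(a) = C1


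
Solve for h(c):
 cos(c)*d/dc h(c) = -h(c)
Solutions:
 h(c) = C1*sqrt(sin(c) - 1)/sqrt(sin(c) + 1)


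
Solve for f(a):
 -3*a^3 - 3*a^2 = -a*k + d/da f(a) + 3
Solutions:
 f(a) = C1 - 3*a^4/4 - a^3 + a^2*k/2 - 3*a


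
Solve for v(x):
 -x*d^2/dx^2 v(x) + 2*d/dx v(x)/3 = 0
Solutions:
 v(x) = C1 + C2*x^(5/3)


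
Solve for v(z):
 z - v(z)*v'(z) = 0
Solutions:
 v(z) = -sqrt(C1 + z^2)
 v(z) = sqrt(C1 + z^2)


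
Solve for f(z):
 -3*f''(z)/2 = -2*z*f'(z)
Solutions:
 f(z) = C1 + C2*erfi(sqrt(6)*z/3)


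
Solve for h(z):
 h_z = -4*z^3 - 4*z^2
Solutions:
 h(z) = C1 - z^4 - 4*z^3/3


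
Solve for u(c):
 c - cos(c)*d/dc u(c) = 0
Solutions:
 u(c) = C1 + Integral(c/cos(c), c)


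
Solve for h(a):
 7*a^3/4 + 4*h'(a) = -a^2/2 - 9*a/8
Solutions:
 h(a) = C1 - 7*a^4/64 - a^3/24 - 9*a^2/64


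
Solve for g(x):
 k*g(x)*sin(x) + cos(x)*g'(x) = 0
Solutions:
 g(x) = C1*exp(k*log(cos(x)))


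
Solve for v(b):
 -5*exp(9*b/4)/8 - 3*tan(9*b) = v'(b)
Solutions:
 v(b) = C1 - 5*exp(9*b/4)/18 + log(cos(9*b))/3


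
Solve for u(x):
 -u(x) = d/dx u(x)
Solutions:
 u(x) = C1*exp(-x)


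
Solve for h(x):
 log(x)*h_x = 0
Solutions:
 h(x) = C1


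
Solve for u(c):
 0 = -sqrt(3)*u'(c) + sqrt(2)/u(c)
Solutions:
 u(c) = -sqrt(C1 + 6*sqrt(6)*c)/3
 u(c) = sqrt(C1 + 6*sqrt(6)*c)/3


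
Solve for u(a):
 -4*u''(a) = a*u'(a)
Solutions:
 u(a) = C1 + C2*erf(sqrt(2)*a/4)


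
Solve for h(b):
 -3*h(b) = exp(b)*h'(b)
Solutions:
 h(b) = C1*exp(3*exp(-b))


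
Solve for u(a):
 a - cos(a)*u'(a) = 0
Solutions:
 u(a) = C1 + Integral(a/cos(a), a)


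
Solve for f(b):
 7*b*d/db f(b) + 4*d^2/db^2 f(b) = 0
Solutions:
 f(b) = C1 + C2*erf(sqrt(14)*b/4)


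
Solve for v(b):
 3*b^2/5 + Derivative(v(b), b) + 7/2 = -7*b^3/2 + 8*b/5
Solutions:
 v(b) = C1 - 7*b^4/8 - b^3/5 + 4*b^2/5 - 7*b/2


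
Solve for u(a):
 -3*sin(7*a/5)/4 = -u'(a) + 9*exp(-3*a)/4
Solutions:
 u(a) = C1 - 15*cos(7*a/5)/28 - 3*exp(-3*a)/4


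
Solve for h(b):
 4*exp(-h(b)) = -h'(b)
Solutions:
 h(b) = log(C1 - 4*b)


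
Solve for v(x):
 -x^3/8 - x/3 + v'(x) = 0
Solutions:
 v(x) = C1 + x^4/32 + x^2/6


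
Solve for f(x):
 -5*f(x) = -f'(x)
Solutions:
 f(x) = C1*exp(5*x)


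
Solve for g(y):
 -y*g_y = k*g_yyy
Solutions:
 g(y) = C1 + Integral(C2*airyai(y*(-1/k)^(1/3)) + C3*airybi(y*(-1/k)^(1/3)), y)


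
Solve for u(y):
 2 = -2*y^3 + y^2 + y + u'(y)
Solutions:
 u(y) = C1 + y^4/2 - y^3/3 - y^2/2 + 2*y


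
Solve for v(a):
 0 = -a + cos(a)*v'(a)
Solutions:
 v(a) = C1 + Integral(a/cos(a), a)


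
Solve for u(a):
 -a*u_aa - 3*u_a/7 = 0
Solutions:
 u(a) = C1 + C2*a^(4/7)


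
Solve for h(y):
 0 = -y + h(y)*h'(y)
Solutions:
 h(y) = -sqrt(C1 + y^2)
 h(y) = sqrt(C1 + y^2)


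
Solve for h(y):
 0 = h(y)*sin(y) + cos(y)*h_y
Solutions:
 h(y) = C1*cos(y)
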